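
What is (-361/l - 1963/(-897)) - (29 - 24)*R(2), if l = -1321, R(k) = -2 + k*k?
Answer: -687110/91149 ≈ -7.5383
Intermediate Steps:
R(k) = -2 + k²
(-361/l - 1963/(-897)) - (29 - 24)*R(2) = (-361/(-1321) - 1963/(-897)) - (29 - 24)*(-2 + 2²) = (-361*(-1/1321) - 1963*(-1/897)) - 5*(-2 + 4) = (361/1321 + 151/69) - 5*2 = 224380/91149 - 1*10 = 224380/91149 - 10 = -687110/91149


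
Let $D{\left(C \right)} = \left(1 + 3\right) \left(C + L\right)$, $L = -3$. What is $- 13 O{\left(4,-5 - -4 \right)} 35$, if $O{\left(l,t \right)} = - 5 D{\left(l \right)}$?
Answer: $9100$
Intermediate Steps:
$D{\left(C \right)} = -12 + 4 C$ ($D{\left(C \right)} = \left(1 + 3\right) \left(C - 3\right) = 4 \left(-3 + C\right) = -12 + 4 C$)
$O{\left(l,t \right)} = 60 - 20 l$ ($O{\left(l,t \right)} = - 5 \left(-12 + 4 l\right) = 60 - 20 l$)
$- 13 O{\left(4,-5 - -4 \right)} 35 = - 13 \left(60 - 80\right) 35 = \left(-13\right) \left(-20\right) 35 = 260 \cdot 35 = 9100$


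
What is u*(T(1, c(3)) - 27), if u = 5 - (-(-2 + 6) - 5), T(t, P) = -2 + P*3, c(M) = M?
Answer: -280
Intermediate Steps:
T(t, P) = -2 + 3*P
u = 14 (u = 5 - (-1*4 - 5) = 5 - (-4 - 5) = 5 - 1*(-9) = 5 + 9 = 14)
u*(T(1, c(3)) - 27) = 14*((-2 + 3*3) - 27) = 14*((-2 + 9) - 27) = 14*(7 - 27) = 14*(-20) = -280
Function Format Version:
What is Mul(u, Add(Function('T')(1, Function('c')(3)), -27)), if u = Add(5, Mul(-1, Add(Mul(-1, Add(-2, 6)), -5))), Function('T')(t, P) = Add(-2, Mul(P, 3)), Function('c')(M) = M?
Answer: -280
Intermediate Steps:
Function('T')(t, P) = Add(-2, Mul(3, P))
u = 14 (u = Add(5, Mul(-1, Add(Mul(-1, 4), -5))) = Add(5, Mul(-1, Add(-4, -5))) = Add(5, Mul(-1, -9)) = Add(5, 9) = 14)
Mul(u, Add(Function('T')(1, Function('c')(3)), -27)) = Mul(14, Add(Add(-2, Mul(3, 3)), -27)) = Mul(14, Add(Add(-2, 9), -27)) = Mul(14, Add(7, -27)) = Mul(14, -20) = -280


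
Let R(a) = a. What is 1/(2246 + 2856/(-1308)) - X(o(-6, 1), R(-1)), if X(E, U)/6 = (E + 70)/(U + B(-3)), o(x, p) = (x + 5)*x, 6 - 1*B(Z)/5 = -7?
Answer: -1742495/244576 ≈ -7.1246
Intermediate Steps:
B(Z) = 65 (B(Z) = 30 - 5*(-7) = 30 + 35 = 65)
o(x, p) = x*(5 + x) (o(x, p) = (5 + x)*x = x*(5 + x))
X(E, U) = 6*(70 + E)/(65 + U) (X(E, U) = 6*((E + 70)/(U + 65)) = 6*((70 + E)/(65 + U)) = 6*(70 + E)/(65 + U))
1/(2246 + 2856/(-1308)) - X(o(-6, 1), R(-1)) = 1/(2246 + 2856/(-1308)) - 6*(70 - 6*(5 - 6))/(65 - 1) = 1/(2246 + 2856*(-1/1308)) - 6*(70 - 6*(-1))/64 = 1/(2246 - 238/109) - 6*(70 + 6)/64 = 1/(244576/109) - 6*76/64 = 109/244576 - 1*57/8 = 109/244576 - 57/8 = -1742495/244576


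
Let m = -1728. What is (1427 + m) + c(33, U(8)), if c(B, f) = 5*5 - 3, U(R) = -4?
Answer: -279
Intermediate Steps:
c(B, f) = 22 (c(B, f) = 25 - 3 = 22)
(1427 + m) + c(33, U(8)) = (1427 - 1728) + 22 = -301 + 22 = -279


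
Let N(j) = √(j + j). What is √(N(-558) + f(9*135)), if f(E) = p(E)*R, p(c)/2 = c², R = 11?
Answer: √(32476950 + 6*I*√31) ≈ 5698.9 + 0.e-3*I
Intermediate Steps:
p(c) = 2*c²
f(E) = 22*E² (f(E) = (2*E²)*11 = 22*E²)
N(j) = √2*√j (N(j) = √(2*j) = √2*√j)
√(N(-558) + f(9*135)) = √(√2*√(-558) + 22*(9*135)²) = √(√2*(3*I*√62) + 22*1215²) = √(6*I*√31 + 22*1476225) = √(6*I*√31 + 32476950) = √(32476950 + 6*I*√31)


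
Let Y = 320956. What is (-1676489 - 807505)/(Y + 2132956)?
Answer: -1241997/1226956 ≈ -1.0123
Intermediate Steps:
(-1676489 - 807505)/(Y + 2132956) = (-1676489 - 807505)/(320956 + 2132956) = -2483994/2453912 = -2483994*1/2453912 = -1241997/1226956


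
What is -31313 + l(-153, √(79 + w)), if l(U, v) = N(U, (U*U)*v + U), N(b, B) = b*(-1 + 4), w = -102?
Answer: -31772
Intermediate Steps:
N(b, B) = 3*b (N(b, B) = b*3 = 3*b)
l(U, v) = 3*U
-31313 + l(-153, √(79 + w)) = -31313 + 3*(-153) = -31313 - 459 = -31772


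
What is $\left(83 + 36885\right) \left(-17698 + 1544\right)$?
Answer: $-597181072$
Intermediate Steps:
$\left(83 + 36885\right) \left(-17698 + 1544\right) = 36968 \left(-16154\right) = -597181072$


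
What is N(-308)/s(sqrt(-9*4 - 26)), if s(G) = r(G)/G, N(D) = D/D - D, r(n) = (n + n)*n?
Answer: -309*I*sqrt(62)/124 ≈ -19.622*I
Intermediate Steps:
r(n) = 2*n**2 (r(n) = (2*n)*n = 2*n**2)
N(D) = 1 - D
s(G) = 2*G (s(G) = (2*G**2)/G = 2*G)
N(-308)/s(sqrt(-9*4 - 26)) = (1 - 1*(-308))/((2*sqrt(-9*4 - 26))) = (1 + 308)/((2*sqrt(-36 - 26))) = 309/((2*sqrt(-62))) = 309/((2*(I*sqrt(62)))) = 309/((2*I*sqrt(62))) = 309*(-I*sqrt(62)/124) = -309*I*sqrt(62)/124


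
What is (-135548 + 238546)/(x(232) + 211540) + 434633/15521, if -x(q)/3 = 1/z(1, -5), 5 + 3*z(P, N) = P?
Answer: 374167498809/13133389049 ≈ 28.490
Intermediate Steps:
z(P, N) = -5/3 + P/3
x(q) = 9/4 (x(q) = -3/(-5/3 + (1/3)*1) = -3/(-5/3 + 1/3) = -3/(-4/3) = -3*(-3/4) = 9/4)
(-135548 + 238546)/(x(232) + 211540) + 434633/15521 = (-135548 + 238546)/(9/4 + 211540) + 434633/15521 = 102998/(846169/4) + 434633*(1/15521) = 102998*(4/846169) + 434633/15521 = 411992/846169 + 434633/15521 = 374167498809/13133389049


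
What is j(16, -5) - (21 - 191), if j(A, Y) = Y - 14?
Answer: 151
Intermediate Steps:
j(A, Y) = -14 + Y
j(16, -5) - (21 - 191) = (-14 - 5) - (21 - 191) = -19 - 1*(-170) = -19 + 170 = 151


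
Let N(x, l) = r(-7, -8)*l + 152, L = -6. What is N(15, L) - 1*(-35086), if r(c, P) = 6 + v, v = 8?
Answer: 35154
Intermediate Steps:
r(c, P) = 14 (r(c, P) = 6 + 8 = 14)
N(x, l) = 152 + 14*l (N(x, l) = 14*l + 152 = 152 + 14*l)
N(15, L) - 1*(-35086) = (152 + 14*(-6)) - 1*(-35086) = (152 - 84) + 35086 = 68 + 35086 = 35154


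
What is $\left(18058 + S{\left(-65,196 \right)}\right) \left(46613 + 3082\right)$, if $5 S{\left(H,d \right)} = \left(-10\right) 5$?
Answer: $896895360$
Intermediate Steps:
$S{\left(H,d \right)} = -10$ ($S{\left(H,d \right)} = \frac{\left(-10\right) 5}{5} = \frac{1}{5} \left(-50\right) = -10$)
$\left(18058 + S{\left(-65,196 \right)}\right) \left(46613 + 3082\right) = \left(18058 - 10\right) \left(46613 + 3082\right) = 18048 \cdot 49695 = 896895360$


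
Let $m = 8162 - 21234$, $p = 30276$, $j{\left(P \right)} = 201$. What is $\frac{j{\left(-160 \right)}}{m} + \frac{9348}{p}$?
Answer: $\frac{9675965}{32980656} \approx 0.29338$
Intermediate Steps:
$m = -13072$ ($m = 8162 - 21234 = -13072$)
$\frac{j{\left(-160 \right)}}{m} + \frac{9348}{p} = \frac{201}{-13072} + \frac{9348}{30276} = 201 \left(- \frac{1}{13072}\right) + 9348 \cdot \frac{1}{30276} = - \frac{201}{13072} + \frac{779}{2523} = \frac{9675965}{32980656}$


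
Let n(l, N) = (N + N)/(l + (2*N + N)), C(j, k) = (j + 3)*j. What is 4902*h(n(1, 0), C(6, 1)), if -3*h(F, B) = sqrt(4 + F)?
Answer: -3268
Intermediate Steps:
C(j, k) = j*(3 + j) (C(j, k) = (3 + j)*j = j*(3 + j))
n(l, N) = 2*N/(l + 3*N) (n(l, N) = (2*N)/(l + 3*N) = 2*N/(l + 3*N))
h(F, B) = -sqrt(4 + F)/3
4902*h(n(1, 0), C(6, 1)) = 4902*(-sqrt(4 + 2*0/(1 + 3*0))/3) = 4902*(-sqrt(4 + 2*0/(1 + 0))/3) = 4902*(-sqrt(4 + 2*0/1)/3) = 4902*(-sqrt(4 + 2*0*1)/3) = 4902*(-sqrt(4 + 0)/3) = 4902*(-sqrt(4)/3) = 4902*(-1/3*2) = 4902*(-2/3) = -3268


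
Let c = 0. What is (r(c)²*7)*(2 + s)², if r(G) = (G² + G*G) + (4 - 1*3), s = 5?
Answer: 343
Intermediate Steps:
r(G) = 1 + 2*G² (r(G) = (G² + G²) + (4 - 3) = 2*G² + 1 = 1 + 2*G²)
(r(c)²*7)*(2 + s)² = ((1 + 2*0²)²*7)*(2 + 5)² = ((1 + 2*0)²*7)*7² = ((1 + 0)²*7)*49 = (1²*7)*49 = (1*7)*49 = 7*49 = 343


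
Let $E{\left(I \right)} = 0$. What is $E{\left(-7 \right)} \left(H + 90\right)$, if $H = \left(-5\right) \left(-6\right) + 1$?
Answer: $0$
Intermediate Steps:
$H = 31$ ($H = 30 + 1 = 31$)
$E{\left(-7 \right)} \left(H + 90\right) = 0 \left(31 + 90\right) = 0 \cdot 121 = 0$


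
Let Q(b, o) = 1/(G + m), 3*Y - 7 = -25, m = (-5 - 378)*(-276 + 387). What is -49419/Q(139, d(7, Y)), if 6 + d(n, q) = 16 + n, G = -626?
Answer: 2131886241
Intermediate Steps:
m = -42513 (m = -383*111 = -42513)
Y = -6 (Y = 7/3 + (⅓)*(-25) = 7/3 - 25/3 = -6)
d(n, q) = 10 + n (d(n, q) = -6 + (16 + n) = 10 + n)
Q(b, o) = -1/43139 (Q(b, o) = 1/(-626 - 42513) = 1/(-43139) = -1/43139)
-49419/Q(139, d(7, Y)) = -49419/(-1/43139) = -49419*(-43139) = 2131886241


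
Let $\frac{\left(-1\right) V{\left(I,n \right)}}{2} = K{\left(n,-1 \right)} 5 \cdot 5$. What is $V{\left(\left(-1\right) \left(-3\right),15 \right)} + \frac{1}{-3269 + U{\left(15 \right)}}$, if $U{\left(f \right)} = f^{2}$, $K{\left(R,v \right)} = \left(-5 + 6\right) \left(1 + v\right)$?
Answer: $- \frac{1}{3044} \approx -0.00032852$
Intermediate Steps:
$K{\left(R,v \right)} = 1 + v$ ($K{\left(R,v \right)} = 1 \left(1 + v\right) = 1 + v$)
$V{\left(I,n \right)} = 0$ ($V{\left(I,n \right)} = - 2 \left(1 - 1\right) 5 \cdot 5 = - 2 \cdot 0 \cdot 5 \cdot 5 = - 2 \cdot 0 \cdot 5 = \left(-2\right) 0 = 0$)
$V{\left(\left(-1\right) \left(-3\right),15 \right)} + \frac{1}{-3269 + U{\left(15 \right)}} = 0 + \frac{1}{-3269 + 15^{2}} = 0 + \frac{1}{-3269 + 225} = 0 + \frac{1}{-3044} = 0 - \frac{1}{3044} = - \frac{1}{3044}$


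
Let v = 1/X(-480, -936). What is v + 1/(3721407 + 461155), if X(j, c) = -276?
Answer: -2091143/577193556 ≈ -0.0036229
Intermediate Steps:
v = -1/276 (v = 1/(-276) = -1/276 ≈ -0.0036232)
v + 1/(3721407 + 461155) = -1/276 + 1/(3721407 + 461155) = -1/276 + 1/4182562 = -2091143/577193556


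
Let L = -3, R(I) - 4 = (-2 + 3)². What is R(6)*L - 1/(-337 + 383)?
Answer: -691/46 ≈ -15.022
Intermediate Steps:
R(I) = 5 (R(I) = 4 + (-2 + 3)² = 4 + 1² = 4 + 1 = 5)
R(6)*L - 1/(-337 + 383) = 5*(-3) - 1/(-337 + 383) = -15 - 1/46 = -691/46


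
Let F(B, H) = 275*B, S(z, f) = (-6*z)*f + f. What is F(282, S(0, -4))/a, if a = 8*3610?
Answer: 7755/2888 ≈ 2.6852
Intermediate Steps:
a = 28880
S(z, f) = f - 6*f*z (S(z, f) = -6*f*z + f = f - 6*f*z)
F(282, S(0, -4))/a = (275*282)/28880 = 77550*(1/28880) = 7755/2888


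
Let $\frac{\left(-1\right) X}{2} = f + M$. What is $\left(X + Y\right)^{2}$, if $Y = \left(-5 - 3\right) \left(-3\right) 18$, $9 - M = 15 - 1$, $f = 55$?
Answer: $110224$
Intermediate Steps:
$M = -5$ ($M = 9 - \left(15 - 1\right) = 9 - 14 = -5$)
$X = -100$ ($X = - 2 \left(55 - 5\right) = \left(-2\right) 50 = -100$)
$Y = 432$ ($Y = \left(-8\right) \left(-3\right) 18 = 24 \cdot 18 = 432$)
$\left(X + Y\right)^{2} = \left(-100 + 432\right)^{2} = 332^{2} = 110224$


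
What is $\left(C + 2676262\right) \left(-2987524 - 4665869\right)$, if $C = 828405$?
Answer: $-26822593885131$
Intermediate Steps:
$\left(C + 2676262\right) \left(-2987524 - 4665869\right) = \left(828405 + 2676262\right) \left(-2987524 - 4665869\right) = 3504667 \left(-7653393\right) = -26822593885131$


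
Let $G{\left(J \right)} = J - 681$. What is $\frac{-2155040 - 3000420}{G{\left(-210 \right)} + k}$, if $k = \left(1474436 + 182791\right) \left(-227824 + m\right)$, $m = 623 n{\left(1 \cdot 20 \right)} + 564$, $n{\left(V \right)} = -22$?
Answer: $\frac{5155460}{399335362173} \approx 1.291 \cdot 10^{-5}$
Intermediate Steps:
$G{\left(J \right)} = -681 + J$
$m = -13142$ ($m = 623 \left(-22\right) + 564 = -13706 + 564 = -13142$)
$k = -399335361282$ ($k = \left(1474436 + 182791\right) \left(-227824 - 13142\right) = 1657227 \left(-240966\right) = -399335361282$)
$\frac{-2155040 - 3000420}{G{\left(-210 \right)} + k} = \frac{-2155040 - 3000420}{\left(-681 - 210\right) - 399335361282} = - \frac{5155460}{-891 - 399335361282} = - \frac{5155460}{-399335362173} = \left(-5155460\right) \left(- \frac{1}{399335362173}\right) = \frac{5155460}{399335362173}$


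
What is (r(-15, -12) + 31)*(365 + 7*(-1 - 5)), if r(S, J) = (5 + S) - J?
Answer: 10659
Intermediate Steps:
r(S, J) = 5 + S - J
(r(-15, -12) + 31)*(365 + 7*(-1 - 5)) = ((5 - 15 - 1*(-12)) + 31)*(365 + 7*(-1 - 5)) = ((5 - 15 + 12) + 31)*(365 + 7*(-6)) = (2 + 31)*(365 - 42) = 33*323 = 10659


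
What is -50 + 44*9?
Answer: 346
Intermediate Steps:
-50 + 44*9 = -50 + 396 = 346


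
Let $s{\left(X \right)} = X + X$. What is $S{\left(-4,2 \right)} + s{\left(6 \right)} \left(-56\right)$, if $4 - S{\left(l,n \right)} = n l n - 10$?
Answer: $-642$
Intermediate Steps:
$s{\left(X \right)} = 2 X$
$S{\left(l,n \right)} = 14 - l n^{2}$ ($S{\left(l,n \right)} = 4 - \left(n l n - 10\right) = 4 - \left(l n n - 10\right) = 4 - \left(l n^{2} - 10\right) = 4 - \left(-10 + l n^{2}\right) = 14 - l n^{2}$)
$S{\left(-4,2 \right)} + s{\left(6 \right)} \left(-56\right) = \left(14 - - 4 \cdot 2^{2}\right) + 2 \cdot 6 \left(-56\right) = \left(14 - \left(-4\right) 4\right) + 12 \left(-56\right) = \left(14 + 16\right) - 672 = 30 - 672 = -642$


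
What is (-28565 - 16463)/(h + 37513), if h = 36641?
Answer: -22514/37077 ≈ -0.60722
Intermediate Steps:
(-28565 - 16463)/(h + 37513) = (-28565 - 16463)/(36641 + 37513) = -45028/74154 = -45028*1/74154 = -22514/37077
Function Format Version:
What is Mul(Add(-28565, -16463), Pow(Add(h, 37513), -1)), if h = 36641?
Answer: Rational(-22514, 37077) ≈ -0.60722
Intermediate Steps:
Mul(Add(-28565, -16463), Pow(Add(h, 37513), -1)) = Mul(Add(-28565, -16463), Pow(Add(36641, 37513), -1)) = Mul(-45028, Pow(74154, -1)) = Mul(-45028, Rational(1, 74154)) = Rational(-22514, 37077)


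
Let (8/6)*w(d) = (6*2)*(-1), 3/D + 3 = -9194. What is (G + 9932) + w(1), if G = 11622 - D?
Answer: 198149368/9197 ≈ 21545.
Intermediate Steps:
D = -3/9197 (D = 3/(-3 - 9194) = 3/(-9197) = 3*(-1/9197) = -3/9197 ≈ -0.00032619)
w(d) = -9 (w(d) = 3*((6*2)*(-1))/4 = 3*(12*(-1))/4 = (¾)*(-12) = -9)
G = 106887537/9197 (G = 11622 - 1*(-3/9197) = 11622 + 3/9197 = 106887537/9197 ≈ 11622.)
(G + 9932) + w(1) = (106887537/9197 + 9932) - 9 = 198232141/9197 - 9 = 198149368/9197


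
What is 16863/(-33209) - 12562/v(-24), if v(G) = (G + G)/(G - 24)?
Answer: -37926211/3019 ≈ -12563.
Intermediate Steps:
v(G) = 2*G/(-24 + G) (v(G) = (2*G)/(-24 + G) = 2*G/(-24 + G))
16863/(-33209) - 12562/v(-24) = 16863/(-33209) - 12562/1 = 16863*(-1/33209) - 12562/1 = -1533/3019 - 12562/1 = -1533/3019 - 12562*1 = -1533/3019 - 12562 = -37926211/3019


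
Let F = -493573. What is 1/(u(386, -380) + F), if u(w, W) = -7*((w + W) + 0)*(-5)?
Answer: -1/493363 ≈ -2.0269e-6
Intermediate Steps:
u(w, W) = 35*W + 35*w (u(w, W) = -7*((W + w) + 0)*(-5) = -7*(W + w)*(-5) = (-7*W - 7*w)*(-5) = 35*W + 35*w)
1/(u(386, -380) + F) = 1/((35*(-380) + 35*386) - 493573) = 1/((-13300 + 13510) - 493573) = 1/(210 - 493573) = 1/(-493363) = -1/493363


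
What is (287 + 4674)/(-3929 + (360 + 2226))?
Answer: -4961/1343 ≈ -3.6940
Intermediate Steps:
(287 + 4674)/(-3929 + (360 + 2226)) = 4961/(-3929 + 2586) = 4961/(-1343) = 4961*(-1/1343) = -4961/1343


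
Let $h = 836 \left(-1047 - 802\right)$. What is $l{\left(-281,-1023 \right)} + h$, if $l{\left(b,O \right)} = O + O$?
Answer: $-1547810$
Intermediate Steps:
$l{\left(b,O \right)} = 2 O$
$h = -1545764$ ($h = 836 \left(-1849\right) = -1545764$)
$l{\left(-281,-1023 \right)} + h = 2 \left(-1023\right) - 1545764 = -2046 - 1545764 = -1547810$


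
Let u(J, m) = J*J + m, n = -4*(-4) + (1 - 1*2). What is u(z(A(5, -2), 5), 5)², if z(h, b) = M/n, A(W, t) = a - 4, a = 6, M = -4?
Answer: 1301881/50625 ≈ 25.716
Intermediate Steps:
n = 15 (n = 16 + (1 - 2) = 16 - 1 = 15)
A(W, t) = 2 (A(W, t) = 6 - 4 = 2)
z(h, b) = -4/15
u(J, m) = m + J² (u(J, m) = J² + m = m + J²)
u(z(A(5, -2), 5), 5)² = (5 + (-4/15)²)² = (5 + 16/225)² = (1141/225)² = 1301881/50625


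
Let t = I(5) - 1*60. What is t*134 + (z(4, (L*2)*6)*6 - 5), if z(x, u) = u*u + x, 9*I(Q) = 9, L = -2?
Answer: -4431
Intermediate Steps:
I(Q) = 1 (I(Q) = (1/9)*9 = 1)
z(x, u) = x + u**2 (z(x, u) = u**2 + x = x + u**2)
t = -59 (t = 1 - 1*60 = 1 - 60 = -59)
t*134 + (z(4, (L*2)*6)*6 - 5) = -59*134 + ((4 + (-2*2*6)**2)*6 - 5) = -7906 + ((4 + (-4*6)**2)*6 - 5) = -7906 + ((4 + (-24)**2)*6 - 5) = -7906 + ((4 + 576)*6 - 5) = -7906 + (580*6 - 5) = -7906 + (3480 - 5) = -7906 + 3475 = -4431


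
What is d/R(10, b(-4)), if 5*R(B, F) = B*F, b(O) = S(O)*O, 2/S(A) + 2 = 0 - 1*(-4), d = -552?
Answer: 69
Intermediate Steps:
S(A) = 1 (S(A) = 2/(-2 + (0 - 1*(-4))) = 2/(-2 + (0 + 4)) = 2/(-2 + 4) = 2/2 = 2*(½) = 1)
b(O) = O (b(O) = 1*O = O)
R(B, F) = B*F/5 (R(B, F) = (B*F)/5 = B*F/5)
d/R(10, b(-4)) = -552/((⅕)*10*(-4)) = -552/(-8) = -552*(-⅛) = 69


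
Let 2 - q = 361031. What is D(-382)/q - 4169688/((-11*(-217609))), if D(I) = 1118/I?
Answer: -287525915112091/165061198447761 ≈ -1.7419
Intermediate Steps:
q = -361029 (q = 2 - 1*361031 = 2 - 361031 = -361029)
D(-382)/q - 4169688/((-11*(-217609))) = (1118/(-382))/(-361029) - 4169688/((-11*(-217609))) = (1118*(-1/382))*(-1/361029) - 4169688/2393699 = -559/191*(-1/361029) - 4169688*1/2393699 = 559/68956539 - 4169688/2393699 = -287525915112091/165061198447761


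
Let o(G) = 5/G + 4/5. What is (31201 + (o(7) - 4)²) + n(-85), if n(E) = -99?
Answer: 38107519/1225 ≈ 31108.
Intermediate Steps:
o(G) = ⅘ + 5/G (o(G) = 5/G + 4*(⅕) = 5/G + ⅘ = ⅘ + 5/G)
(31201 + (o(7) - 4)²) + n(-85) = (31201 + ((⅘ + 5/7) - 4)²) - 99 = (31201 + (53/35 - 4)²) - 99 = (31201 + (-87/35)²) - 99 = (31201 + 7569/1225) - 99 = 38228794/1225 - 99 = 38107519/1225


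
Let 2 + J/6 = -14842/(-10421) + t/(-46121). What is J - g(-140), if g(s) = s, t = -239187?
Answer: 4740166006/28272173 ≈ 167.66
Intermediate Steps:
J = 782061786/28272173 (J = -12 + 6*(-14842/(-10421) - 239187/(-46121)) = -12 + 6*(-14842*(-1/10421) - 239187*(-1/46121)) = -12 + 6*(14842/10421 + 239187/46121) = -12 + 6*(186887977/28272173) = -12 + 1121327862/28272173 = 782061786/28272173 ≈ 27.662)
J - g(-140) = 782061786/28272173 - 1*(-140) = 782061786/28272173 + 140 = 4740166006/28272173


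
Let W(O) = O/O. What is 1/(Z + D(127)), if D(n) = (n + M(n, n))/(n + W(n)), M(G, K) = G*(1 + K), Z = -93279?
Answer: -128/11923329 ≈ -1.0735e-5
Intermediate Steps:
W(O) = 1
D(n) = (n + n*(1 + n))/(1 + n) (D(n) = (n + n*(1 + n))/(n + 1) = (n + n*(1 + n))/(1 + n))
1/(Z + D(127)) = 1/(-93279 + 127*(2 + 127)/(1 + 127)) = 1/(-93279 + 127*129/128) = 1/(-93279 + 127*(1/128)*129) = 1/(-93279 + 16383/128) = 1/(-11923329/128) = -128/11923329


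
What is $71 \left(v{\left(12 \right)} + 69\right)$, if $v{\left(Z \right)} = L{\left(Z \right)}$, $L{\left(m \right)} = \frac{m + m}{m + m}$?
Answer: $4970$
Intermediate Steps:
$L{\left(m \right)} = 1$ ($L{\left(m \right)} = \frac{2 m}{2 m} = 2 m \frac{1}{2 m} = 1$)
$v{\left(Z \right)} = 1$
$71 \left(v{\left(12 \right)} + 69\right) = 71 \left(1 + 69\right) = 71 \cdot 70 = 4970$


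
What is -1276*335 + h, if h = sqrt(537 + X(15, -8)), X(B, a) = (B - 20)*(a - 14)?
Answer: -427460 + sqrt(647) ≈ -4.2743e+5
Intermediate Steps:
X(B, a) = (-20 + B)*(-14 + a)
h = sqrt(647) (h = sqrt(537 + (280 - 20*(-8) - 14*15 + 15*(-8))) = sqrt(537 + (280 + 160 - 210 - 120)) = sqrt(537 + 110) = sqrt(647) ≈ 25.436)
-1276*335 + h = -1276*335 + sqrt(647) = -427460 + sqrt(647)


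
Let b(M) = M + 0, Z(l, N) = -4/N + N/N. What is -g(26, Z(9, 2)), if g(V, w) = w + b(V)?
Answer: -25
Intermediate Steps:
Z(l, N) = 1 - 4/N (Z(l, N) = -4/N + 1 = 1 - 4/N)
b(M) = M
g(V, w) = V + w (g(V, w) = w + V = V + w)
-g(26, Z(9, 2)) = -(26 + (-4 + 2)/2) = -(26 + (½)*(-2)) = -(26 - 1) = -1*25 = -25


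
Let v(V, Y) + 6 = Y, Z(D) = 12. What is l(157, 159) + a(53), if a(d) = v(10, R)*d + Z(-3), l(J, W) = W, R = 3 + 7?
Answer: 383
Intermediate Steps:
R = 10
v(V, Y) = -6 + Y
a(d) = 12 + 4*d (a(d) = (-6 + 10)*d + 12 = 4*d + 12 = 12 + 4*d)
l(157, 159) + a(53) = 159 + (12 + 4*53) = 159 + (12 + 212) = 159 + 224 = 383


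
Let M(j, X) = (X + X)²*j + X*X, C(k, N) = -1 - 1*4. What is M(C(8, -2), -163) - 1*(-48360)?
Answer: -456451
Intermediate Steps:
C(k, N) = -5 (C(k, N) = -1 - 4 = -5)
M(j, X) = X² + 4*j*X² (M(j, X) = (2*X)²*j + X² = (4*X²)*j + X² = 4*j*X² + X² = X² + 4*j*X²)
M(C(8, -2), -163) - 1*(-48360) = (-163)²*(1 + 4*(-5)) - 1*(-48360) = 26569*(1 - 20) + 48360 = 26569*(-19) + 48360 = -504811 + 48360 = -456451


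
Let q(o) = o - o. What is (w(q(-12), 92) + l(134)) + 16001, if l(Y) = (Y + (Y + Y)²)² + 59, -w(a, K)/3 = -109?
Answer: 5177970151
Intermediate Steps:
q(o) = 0
w(a, K) = 327 (w(a, K) = -3*(-109) = 327)
l(Y) = 59 + (Y + 4*Y²)² (l(Y) = (Y + (2*Y)²)² + 59 = (Y + 4*Y²)² + 59 = 59 + (Y + 4*Y²)²)
(w(q(-12), 92) + l(134)) + 16001 = (327 + (59 + 134²*(1 + 4*134)²)) + 16001 = (327 + (59 + 17956*(1 + 536)²)) + 16001 = (327 + (59 + 17956*537²)) + 16001 = (327 + (59 + 17956*288369)) + 16001 = (327 + (59 + 5177953764)) + 16001 = (327 + 5177953823) + 16001 = 5177954150 + 16001 = 5177970151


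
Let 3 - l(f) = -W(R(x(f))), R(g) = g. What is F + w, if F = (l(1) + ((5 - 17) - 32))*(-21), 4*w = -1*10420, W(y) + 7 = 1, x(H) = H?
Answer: -1618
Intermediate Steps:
W(y) = -6 (W(y) = -7 + 1 = -6)
l(f) = -3 (l(f) = 3 - (-1)*(-6) = 3 - 1*6 = 3 - 6 = -3)
w = -2605 (w = (-1*10420)/4 = (¼)*(-10420) = -2605)
F = 987 (F = (-3 + ((5 - 17) - 32))*(-21) = (-3 + (-12 - 32))*(-21) = (-3 - 44)*(-21) = -47*(-21) = 987)
F + w = 987 - 2605 = -1618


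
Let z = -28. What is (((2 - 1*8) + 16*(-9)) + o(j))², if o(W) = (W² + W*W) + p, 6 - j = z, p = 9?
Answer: 4713241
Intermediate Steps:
j = 34 (j = 6 - 1*(-28) = 6 + 28 = 34)
o(W) = 9 + 2*W² (o(W) = (W² + W*W) + 9 = (W² + W²) + 9 = 2*W² + 9 = 9 + 2*W²)
(((2 - 1*8) + 16*(-9)) + o(j))² = (((2 - 1*8) + 16*(-9)) + (9 + 2*34²))² = (((2 - 8) - 144) + (9 + 2*1156))² = ((-6 - 144) + (9 + 2312))² = (-150 + 2321)² = 2171² = 4713241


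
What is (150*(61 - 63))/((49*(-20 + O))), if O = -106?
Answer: 50/1029 ≈ 0.048591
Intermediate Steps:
(150*(61 - 63))/((49*(-20 + O))) = (150*(61 - 63))/((49*(-20 - 106))) = (150*(-2))/((49*(-126))) = -300/(-6174) = -300*(-1/6174) = 50/1029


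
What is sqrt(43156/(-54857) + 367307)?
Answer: sqrt(1105331079542151)/54857 ≈ 606.06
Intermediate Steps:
sqrt(43156/(-54857) + 367307) = sqrt(43156*(-1/54857) + 367307) = sqrt(-43156/54857 + 367307) = sqrt(20149316943/54857) = sqrt(1105331079542151)/54857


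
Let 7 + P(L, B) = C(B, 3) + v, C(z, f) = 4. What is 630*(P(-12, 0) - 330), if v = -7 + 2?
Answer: -212940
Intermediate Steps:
v = -5
P(L, B) = -8 (P(L, B) = -7 + (4 - 5) = -7 - 1 = -8)
630*(P(-12, 0) - 330) = 630*(-8 - 330) = 630*(-338) = -212940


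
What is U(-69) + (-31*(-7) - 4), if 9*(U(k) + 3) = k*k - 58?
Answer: 6593/9 ≈ 732.56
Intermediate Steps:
U(k) = -85/9 + k²/9 (U(k) = -3 + (k*k - 58)/9 = -3 + (k² - 58)/9 = -3 + (-58 + k²)/9 = -3 + (-58/9 + k²/9) = -85/9 + k²/9)
U(-69) + (-31*(-7) - 4) = (-85/9 + (⅑)*(-69)²) + (-31*(-7) - 4) = (-85/9 + (⅑)*4761) + (217 - 4) = (-85/9 + 529) + 213 = 4676/9 + 213 = 6593/9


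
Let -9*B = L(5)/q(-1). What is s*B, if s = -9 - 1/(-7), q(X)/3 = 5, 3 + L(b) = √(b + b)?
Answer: -62/315 + 62*√10/945 ≈ 0.010647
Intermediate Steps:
L(b) = -3 + √2*√b (L(b) = -3 + √(b + b) = -3 + √(2*b) = -3 + √2*√b)
q(X) = 15 (q(X) = 3*5 = 15)
s = -62/7 (s = -9 - 1*(-⅐) = -9 + ⅐ = -62/7 ≈ -8.8571)
B = 1/45 - √10/135 (B = -(-3 + √2*√5)/(9*15) = -(-3 + √10)/(9*15) = -(-⅕ + √10/15)/9 = 1/45 - √10/135 ≈ -0.0012021)
s*B = -62*(1/45 - √10/135)/7 = -62/315 + 62*√10/945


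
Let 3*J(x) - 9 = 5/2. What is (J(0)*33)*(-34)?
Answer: -4301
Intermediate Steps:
J(x) = 23/6 (J(x) = 3 + (5/2)/3 = 3 + (5*(½))/3 = 3 + (⅓)*(5/2) = 3 + ⅚ = 23/6)
(J(0)*33)*(-34) = ((23/6)*33)*(-34) = (253/2)*(-34) = -4301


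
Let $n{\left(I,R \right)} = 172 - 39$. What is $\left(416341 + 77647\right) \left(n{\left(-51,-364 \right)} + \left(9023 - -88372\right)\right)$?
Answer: $48177661664$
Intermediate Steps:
$n{\left(I,R \right)} = 133$ ($n{\left(I,R \right)} = 172 - 39 = 133$)
$\left(416341 + 77647\right) \left(n{\left(-51,-364 \right)} + \left(9023 - -88372\right)\right) = \left(416341 + 77647\right) \left(133 + \left(9023 - -88372\right)\right) = 493988 \left(133 + \left(9023 + 88372\right)\right) = 493988 \left(133 + 97395\right) = 493988 \cdot 97528 = 48177661664$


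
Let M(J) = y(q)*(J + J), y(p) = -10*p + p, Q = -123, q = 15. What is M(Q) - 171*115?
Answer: 13545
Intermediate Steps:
y(p) = -9*p
M(J) = -270*J (M(J) = (-9*15)*(J + J) = -270*J)
M(Q) - 171*115 = -270*(-123) - 171*115 = 33210 - 19665 = 13545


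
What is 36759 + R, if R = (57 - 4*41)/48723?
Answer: 1791008650/48723 ≈ 36759.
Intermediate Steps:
R = -107/48723 (R = (57 - 164)*(1/48723) = -107*1/48723 = -107/48723 ≈ -0.0021961)
36759 + R = 36759 - 107/48723 = 1791008650/48723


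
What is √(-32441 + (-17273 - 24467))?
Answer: I*√74181 ≈ 272.36*I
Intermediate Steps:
√(-32441 + (-17273 - 24467)) = √(-32441 - 41740) = √(-74181) = I*√74181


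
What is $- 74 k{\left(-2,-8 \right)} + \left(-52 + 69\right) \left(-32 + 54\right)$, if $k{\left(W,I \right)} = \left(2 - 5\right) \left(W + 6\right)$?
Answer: $1262$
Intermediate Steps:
$k{\left(W,I \right)} = -18 - 3 W$ ($k{\left(W,I \right)} = - 3 \left(6 + W\right) = -18 - 3 W$)
$- 74 k{\left(-2,-8 \right)} + \left(-52 + 69\right) \left(-32 + 54\right) = - 74 \left(-18 - -6\right) + \left(-52 + 69\right) \left(-32 + 54\right) = - 74 \left(-18 + 6\right) + 17 \cdot 22 = \left(-74\right) \left(-12\right) + 374 = 888 + 374 = 1262$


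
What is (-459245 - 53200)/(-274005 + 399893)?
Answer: -512445/125888 ≈ -4.0706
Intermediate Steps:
(-459245 - 53200)/(-274005 + 399893) = -512445/125888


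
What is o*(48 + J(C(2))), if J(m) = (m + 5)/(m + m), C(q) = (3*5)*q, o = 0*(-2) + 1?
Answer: 583/12 ≈ 48.583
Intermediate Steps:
o = 1 (o = 0 + 1 = 1)
C(q) = 15*q
J(m) = (5 + m)/(2*m) (J(m) = (5 + m)/((2*m)) = (5 + m)*(1/(2*m)) = (5 + m)/(2*m))
o*(48 + J(C(2))) = 1*(48 + (5 + 15*2)/(2*((15*2)))) = 1*(48 + (½)*(5 + 30)/30) = 1*(48 + (½)*(1/30)*35) = 1*(48 + 7/12) = 1*(583/12) = 583/12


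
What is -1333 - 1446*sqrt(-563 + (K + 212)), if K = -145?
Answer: -1333 - 5784*I*sqrt(31) ≈ -1333.0 - 32204.0*I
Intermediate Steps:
-1333 - 1446*sqrt(-563 + (K + 212)) = -1333 - 1446*sqrt(-563 + (-145 + 212)) = -1333 - 1446*sqrt(-563 + 67) = -1333 - 5784*I*sqrt(31)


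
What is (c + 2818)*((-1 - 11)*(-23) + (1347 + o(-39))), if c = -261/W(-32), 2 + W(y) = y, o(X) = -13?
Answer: 77338765/17 ≈ 4.5493e+6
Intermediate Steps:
W(y) = -2 + y
c = 261/34 (c = -261/(-2 - 32) = -261/(-34) = -261*(-1/34) = 261/34 ≈ 7.6765)
(c + 2818)*((-1 - 11)*(-23) + (1347 + o(-39))) = (261/34 + 2818)*((-1 - 11)*(-23) + (1347 - 13)) = 96073*(-12*(-23) + 1334)/34 = 96073*(276 + 1334)/34 = (96073/34)*1610 = 77338765/17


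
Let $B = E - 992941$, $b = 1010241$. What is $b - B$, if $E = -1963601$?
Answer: $3966783$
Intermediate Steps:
$B = -2956542$ ($B = -1963601 - 992941 = -2956542$)
$b - B = 1010241 - -2956542 = 1010241 + 2956542 = 3966783$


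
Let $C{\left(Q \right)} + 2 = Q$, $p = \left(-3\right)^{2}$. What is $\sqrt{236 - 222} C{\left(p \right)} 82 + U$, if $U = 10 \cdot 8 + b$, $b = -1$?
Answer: $79 + 574 \sqrt{14} \approx 2226.7$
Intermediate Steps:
$p = 9$
$C{\left(Q \right)} = -2 + Q$
$U = 79$ ($U = 10 \cdot 8 - 1 = 80 - 1 = 79$)
$\sqrt{236 - 222} C{\left(p \right)} 82 + U = \sqrt{236 - 222} \left(-2 + 9\right) 82 + 79 = \sqrt{14} \cdot 7 \cdot 82 + 79 = \sqrt{14} \cdot 574 + 79 = 574 \sqrt{14} + 79 = 79 + 574 \sqrt{14}$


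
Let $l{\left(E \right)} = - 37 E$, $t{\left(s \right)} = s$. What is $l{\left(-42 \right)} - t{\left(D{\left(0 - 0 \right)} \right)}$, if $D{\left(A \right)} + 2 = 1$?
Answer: $1555$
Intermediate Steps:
$D{\left(A \right)} = -1$ ($D{\left(A \right)} = -2 + 1 = -1$)
$l{\left(-42 \right)} - t{\left(D{\left(0 - 0 \right)} \right)} = \left(-37\right) \left(-42\right) - -1 = 1554 + 1 = 1555$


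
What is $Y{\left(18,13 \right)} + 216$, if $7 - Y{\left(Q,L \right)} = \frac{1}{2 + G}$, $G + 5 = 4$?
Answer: $222$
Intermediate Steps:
$G = -1$ ($G = -5 + 4 = -1$)
$Y{\left(Q,L \right)} = 6$ ($Y{\left(Q,L \right)} = 7 - \frac{1}{2 - 1} = 7 - 1^{-1} = 7 - 1 = 6$)
$Y{\left(18,13 \right)} + 216 = 6 + 216 = 222$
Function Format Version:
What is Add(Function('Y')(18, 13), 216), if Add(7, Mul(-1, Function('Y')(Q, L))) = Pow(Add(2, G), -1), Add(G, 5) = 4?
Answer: 222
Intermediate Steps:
G = -1 (G = Add(-5, 4) = -1)
Function('Y')(Q, L) = 6 (Function('Y')(Q, L) = Add(7, Mul(-1, Pow(Add(2, -1), -1))) = Add(7, Mul(-1, Pow(1, -1))) = Add(7, Mul(-1, 1)) = Add(7, -1) = 6)
Add(Function('Y')(18, 13), 216) = Add(6, 216) = 222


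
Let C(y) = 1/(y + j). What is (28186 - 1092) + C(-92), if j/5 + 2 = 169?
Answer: 20130843/743 ≈ 27094.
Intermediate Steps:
j = 835 (j = -10 + 5*169 = -10 + 845 = 835)
C(y) = 1/(835 + y) (C(y) = 1/(y + 835) = 1/(835 + y))
(28186 - 1092) + C(-92) = (28186 - 1092) + 1/(835 - 92) = 27094 + 1/743 = 20130843/743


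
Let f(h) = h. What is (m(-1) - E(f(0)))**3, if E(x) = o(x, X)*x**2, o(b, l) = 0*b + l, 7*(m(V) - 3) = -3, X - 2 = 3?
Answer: 5832/343 ≈ 17.003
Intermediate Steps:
X = 5 (X = 2 + 3 = 5)
m(V) = 18/7 (m(V) = 3 + (1/7)*(-3) = 3 - 3/7 = 18/7)
o(b, l) = l (o(b, l) = 0 + l = l)
E(x) = 5*x**2
(m(-1) - E(f(0)))**3 = (18/7 - 5*0**2)**3 = (18/7 - 5*0)**3 = (18/7 - 1*0)**3 = (18/7 + 0)**3 = (18/7)**3 = 5832/343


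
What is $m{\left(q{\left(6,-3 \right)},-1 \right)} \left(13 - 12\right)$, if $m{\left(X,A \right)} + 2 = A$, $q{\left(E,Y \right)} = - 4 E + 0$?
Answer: $-3$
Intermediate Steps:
$q{\left(E,Y \right)} = - 4 E$
$m{\left(X,A \right)} = -2 + A$
$m{\left(q{\left(6,-3 \right)},-1 \right)} \left(13 - 12\right) = \left(-2 - 1\right) \left(13 - 12\right) = \left(-3\right) 1 = -3$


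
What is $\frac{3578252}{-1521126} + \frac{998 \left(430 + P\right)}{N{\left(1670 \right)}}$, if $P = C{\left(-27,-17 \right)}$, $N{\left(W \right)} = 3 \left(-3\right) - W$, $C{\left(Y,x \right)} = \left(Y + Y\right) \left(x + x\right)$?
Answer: $- \frac{1722992829038}{1276985277} \approx -1349.3$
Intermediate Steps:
$C{\left(Y,x \right)} = 4 Y x$ ($C{\left(Y,x \right)} = 2 Y 2 x = 4 Y x$)
$N{\left(W \right)} = -9 - W$
$P = 1836$ ($P = 4 \left(-27\right) \left(-17\right) = 1836$)
$\frac{3578252}{-1521126} + \frac{998 \left(430 + P\right)}{N{\left(1670 \right)}} = \frac{3578252}{-1521126} + \frac{998 \left(430 + 1836\right)}{-9 - 1670} = 3578252 \left(- \frac{1}{1521126}\right) + \frac{998 \cdot 2266}{-9 - 1670} = - \frac{1789126}{760563} + \frac{2261468}{-1679} = - \frac{1789126}{760563} + 2261468 \left(- \frac{1}{1679}\right) = - \frac{1789126}{760563} - \frac{2261468}{1679} = - \frac{1722992829038}{1276985277}$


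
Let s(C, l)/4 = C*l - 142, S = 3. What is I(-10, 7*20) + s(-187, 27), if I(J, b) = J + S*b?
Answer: -20354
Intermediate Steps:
s(C, l) = -568 + 4*C*l (s(C, l) = 4*(C*l - 142) = 4*(-142 + C*l) = -568 + 4*C*l)
I(J, b) = J + 3*b
I(-10, 7*20) + s(-187, 27) = (-10 + 3*(7*20)) + (-568 + 4*(-187)*27) = (-10 + 3*140) + (-568 - 20196) = (-10 + 420) - 20764 = 410 - 20764 = -20354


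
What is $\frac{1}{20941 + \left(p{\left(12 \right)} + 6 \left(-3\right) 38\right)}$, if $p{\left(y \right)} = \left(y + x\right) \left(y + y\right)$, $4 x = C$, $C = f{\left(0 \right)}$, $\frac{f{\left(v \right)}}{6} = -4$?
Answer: $\frac{1}{20401} \approx 4.9017 \cdot 10^{-5}$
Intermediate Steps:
$f{\left(v \right)} = -24$ ($f{\left(v \right)} = 6 \left(-4\right) = -24$)
$C = -24$
$x = -6$ ($x = \frac{1}{4} \left(-24\right) = -6$)
$p{\left(y \right)} = 2 y \left(-6 + y\right)$ ($p{\left(y \right)} = \left(y - 6\right) \left(y + y\right) = \left(-6 + y\right) 2 y = 2 y \left(-6 + y\right)$)
$\frac{1}{20941 + \left(p{\left(12 \right)} + 6 \left(-3\right) 38\right)} = \frac{1}{20941 + \left(2 \cdot 12 \left(-6 + 12\right) + 6 \left(-3\right) 38\right)} = \frac{1}{20941 + \left(2 \cdot 12 \cdot 6 - 684\right)} = \frac{1}{20941 + \left(144 - 684\right)} = \frac{1}{20941 - 540} = \frac{1}{20401}$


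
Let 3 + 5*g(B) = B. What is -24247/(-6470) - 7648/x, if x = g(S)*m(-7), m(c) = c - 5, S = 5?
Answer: 30999341/19410 ≈ 1597.1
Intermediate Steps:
g(B) = -3/5 + B/5
m(c) = -5 + c
x = -24/5 (x = (-3/5 + (1/5)*5)*(-5 - 7) = (-3/5 + 1)*(-12) = (2/5)*(-12) = -24/5 ≈ -4.8000)
-24247/(-6470) - 7648/x = -24247/(-6470) - 7648/(-24/5) = -24247*(-1/6470) - 7648*(-5/24) = 24247/6470 + 4780/3 = 30999341/19410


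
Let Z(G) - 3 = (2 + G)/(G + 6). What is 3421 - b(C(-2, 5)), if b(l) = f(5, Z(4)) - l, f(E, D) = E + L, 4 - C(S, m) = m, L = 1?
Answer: 3414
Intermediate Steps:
C(S, m) = 4 - m
Z(G) = 3 + (2 + G)/(6 + G) (Z(G) = 3 + (2 + G)/(G + 6) = 3 + (2 + G)/(6 + G))
f(E, D) = 1 + E (f(E, D) = E + 1 = 1 + E)
b(l) = 6 - l (b(l) = (1 + 5) - l = 6 - l)
3421 - b(C(-2, 5)) = 3421 - (6 - (4 - 1*5)) = 3421 - (6 - (4 - 5)) = 3421 - (6 - 1*(-1)) = 3421 - (6 + 1) = 3421 - 1*7 = 3421 - 7 = 3414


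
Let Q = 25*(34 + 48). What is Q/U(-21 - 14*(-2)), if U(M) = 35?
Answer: 410/7 ≈ 58.571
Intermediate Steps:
Q = 2050 (Q = 25*82 = 2050)
Q/U(-21 - 14*(-2)) = 2050/35 = 2050*(1/35) = 410/7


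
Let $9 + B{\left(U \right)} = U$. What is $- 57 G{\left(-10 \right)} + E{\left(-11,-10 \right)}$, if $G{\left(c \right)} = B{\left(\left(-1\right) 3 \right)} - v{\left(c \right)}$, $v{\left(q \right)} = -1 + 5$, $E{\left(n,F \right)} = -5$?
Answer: $907$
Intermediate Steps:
$B{\left(U \right)} = -9 + U$
$v{\left(q \right)} = 4$
$G{\left(c \right)} = -16$ ($G{\left(c \right)} = \left(-9 - 3\right) - 4 = -12 - 4 = -16$)
$- 57 G{\left(-10 \right)} + E{\left(-11,-10 \right)} = \left(-57\right) \left(-16\right) - 5 = 912 - 5 = 907$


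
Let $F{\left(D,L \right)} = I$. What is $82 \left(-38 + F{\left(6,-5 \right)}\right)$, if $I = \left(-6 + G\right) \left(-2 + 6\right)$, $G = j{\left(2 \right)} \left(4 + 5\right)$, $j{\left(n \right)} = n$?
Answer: $820$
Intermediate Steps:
$G = 18$ ($G = 2 \left(4 + 5\right) = 2 \cdot 9 = 18$)
$I = 48$ ($I = \left(-6 + 18\right) \left(-2 + 6\right) = 12 \cdot 4 = 48$)
$F{\left(D,L \right)} = 48$
$82 \left(-38 + F{\left(6,-5 \right)}\right) = 82 \left(-38 + 48\right) = 82 \cdot 10 = 820$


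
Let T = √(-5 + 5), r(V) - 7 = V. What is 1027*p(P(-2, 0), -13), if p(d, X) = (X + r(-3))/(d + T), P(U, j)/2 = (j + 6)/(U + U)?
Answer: 3081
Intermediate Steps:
r(V) = 7 + V
T = 0 (T = √0 = 0)
P(U, j) = (6 + j)/U (P(U, j) = 2*((j + 6)/(U + U)) = 2*((6 + j)/((2*U))) = 2*((6 + j)*(1/(2*U))) = 2*((6 + j)/(2*U)) = (6 + j)/U)
p(d, X) = (4 + X)/d (p(d, X) = (X + (7 - 3))/(d + 0) = (X + 4)/d = (4 + X)/d)
1027*p(P(-2, 0), -13) = 1027*((4 - 13)/(((6 + 0)/(-2)))) = 1027*(-9/(-½*6)) = 1027*(-9/(-3)) = 1027*(-⅓*(-9)) = 1027*3 = 3081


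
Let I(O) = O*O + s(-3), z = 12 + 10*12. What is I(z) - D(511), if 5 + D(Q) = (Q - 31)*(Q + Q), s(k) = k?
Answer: -473134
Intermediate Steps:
D(Q) = -5 + 2*Q*(-31 + Q) (D(Q) = -5 + (Q - 31)*(Q + Q) = -5 + (-31 + Q)*(2*Q) = -5 + 2*Q*(-31 + Q))
z = 132 (z = 12 + 120 = 132)
I(O) = -3 + O² (I(O) = O*O - 3 = O² - 3 = -3 + O²)
I(z) - D(511) = (-3 + 132²) - (-5 - 62*511 + 2*511²) = (-3 + 17424) - (-5 - 31682 + 2*261121) = 17421 - (-5 - 31682 + 522242) = 17421 - 1*490555 = 17421 - 490555 = -473134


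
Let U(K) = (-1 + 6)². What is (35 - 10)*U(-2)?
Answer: 625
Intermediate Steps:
U(K) = 25 (U(K) = 5² = 25)
(35 - 10)*U(-2) = (35 - 10)*25 = 25*25 = 625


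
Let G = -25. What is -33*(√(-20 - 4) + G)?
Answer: 825 - 66*I*√6 ≈ 825.0 - 161.67*I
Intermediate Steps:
-33*(√(-20 - 4) + G) = -33*(√(-20 - 4) - 25) = -33*(√(-24) - 25) = -33*(2*I*√6 - 25) = -33*(-25 + 2*I*√6) = 825 - 66*I*√6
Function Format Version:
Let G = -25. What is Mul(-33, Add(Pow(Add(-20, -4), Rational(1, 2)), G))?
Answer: Add(825, Mul(-66, I, Pow(6, Rational(1, 2)))) ≈ Add(825.00, Mul(-161.67, I))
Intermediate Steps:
Mul(-33, Add(Pow(Add(-20, -4), Rational(1, 2)), G)) = Mul(-33, Add(Pow(Add(-20, -4), Rational(1, 2)), -25)) = Mul(-33, Add(Pow(-24, Rational(1, 2)), -25)) = Mul(-33, Add(Mul(2, I, Pow(6, Rational(1, 2))), -25)) = Mul(-33, Add(-25, Mul(2, I, Pow(6, Rational(1, 2))))) = Add(825, Mul(-66, I, Pow(6, Rational(1, 2))))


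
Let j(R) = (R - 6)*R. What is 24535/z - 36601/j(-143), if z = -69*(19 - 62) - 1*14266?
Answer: -936321944/240747793 ≈ -3.8892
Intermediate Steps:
j(R) = R*(-6 + R) (j(R) = (-6 + R)*R = R*(-6 + R))
z = -11299 (z = -69*(-43) - 14266 = 2967 - 14266 = -11299)
24535/z - 36601/j(-143) = 24535/(-11299) - 36601*(-1/(143*(-6 - 143))) = 24535*(-1/11299) - 36601/((-143*(-149))) = -24535/11299 - 36601/21307 = -936321944/240747793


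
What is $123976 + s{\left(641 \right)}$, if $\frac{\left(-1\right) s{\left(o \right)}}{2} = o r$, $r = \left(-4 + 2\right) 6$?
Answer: $139360$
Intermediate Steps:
$r = -12$ ($r = \left(-2\right) 6 = -12$)
$s{\left(o \right)} = 24 o$ ($s{\left(o \right)} = - 2 o \left(-12\right) = - 2 \left(- 12 o\right) = 24 o$)
$123976 + s{\left(641 \right)} = 123976 + 24 \cdot 641 = 123976 + 15384 = 139360$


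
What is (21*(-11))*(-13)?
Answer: 3003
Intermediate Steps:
(21*(-11))*(-13) = -231*(-13) = 3003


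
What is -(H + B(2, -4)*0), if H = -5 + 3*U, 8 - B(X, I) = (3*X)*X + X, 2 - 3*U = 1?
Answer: 4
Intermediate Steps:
U = ⅓ (U = ⅔ - ⅓*1 = ⅔ - ⅓ = ⅓ ≈ 0.33333)
B(X, I) = 8 - X - 3*X² (B(X, I) = 8 - ((3*X)*X + X) = 8 - (3*X² + X) = 8 - (X + 3*X²) = 8 + (-X - 3*X²) = 8 - X - 3*X²)
H = -4 (H = -5 + 3*(⅓) = -5 + 1 = -4)
-(H + B(2, -4)*0) = -(-4 + (8 - 1*2 - 3*2²)*0) = -(-4 + (8 - 2 - 3*4)*0) = -(-4 + (8 - 2 - 12)*0) = -(-4 - 6*0) = -(-4 + 0) = -1*(-4) = 4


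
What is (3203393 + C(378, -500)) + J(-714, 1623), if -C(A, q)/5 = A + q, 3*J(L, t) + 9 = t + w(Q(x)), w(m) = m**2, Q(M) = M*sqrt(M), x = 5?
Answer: 9613748/3 ≈ 3.2046e+6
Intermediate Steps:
Q(M) = M**(3/2)
J(L, t) = 116/3 + t/3 (J(L, t) = -3 + (t + (5**(3/2))**2)/3 = -3 + (t + (5*sqrt(5))**2)/3 = -3 + (t + 125)/3 = -3 + (125 + t)/3 = -3 + (125/3 + t/3) = 116/3 + t/3)
C(A, q) = -5*A - 5*q (C(A, q) = -5*(A + q) = -5*A - 5*q)
(3203393 + C(378, -500)) + J(-714, 1623) = (3203393 + (-5*378 - 5*(-500))) + (116/3 + (1/3)*1623) = (3203393 + (-1890 + 2500)) + (116/3 + 541) = (3203393 + 610) + 1739/3 = 3204003 + 1739/3 = 9613748/3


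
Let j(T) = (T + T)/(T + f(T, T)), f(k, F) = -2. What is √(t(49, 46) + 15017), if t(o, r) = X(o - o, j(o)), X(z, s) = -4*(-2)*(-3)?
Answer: √14993 ≈ 122.45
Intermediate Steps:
j(T) = 2*T/(-2 + T) (j(T) = (T + T)/(T - 2) = (2*T)/(-2 + T) = 2*T/(-2 + T))
X(z, s) = -24 (X(z, s) = 8*(-3) = -24)
t(o, r) = -24
√(t(49, 46) + 15017) = √(-24 + 15017) = √14993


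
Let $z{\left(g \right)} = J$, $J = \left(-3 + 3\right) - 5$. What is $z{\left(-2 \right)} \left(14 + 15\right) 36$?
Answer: $-5220$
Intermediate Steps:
$J = -5$ ($J = 0 - 5 = -5$)
$z{\left(g \right)} = -5$
$z{\left(-2 \right)} \left(14 + 15\right) 36 = - 5 \left(14 + 15\right) 36 = \left(-5\right) 29 \cdot 36 = \left(-145\right) 36 = -5220$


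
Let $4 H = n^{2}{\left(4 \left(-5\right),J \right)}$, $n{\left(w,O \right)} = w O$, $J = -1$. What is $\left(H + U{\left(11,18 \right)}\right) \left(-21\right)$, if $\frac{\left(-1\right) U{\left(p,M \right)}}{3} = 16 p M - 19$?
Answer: $196287$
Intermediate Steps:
$n{\left(w,O \right)} = O w$
$U{\left(p,M \right)} = 57 - 48 M p$ ($U{\left(p,M \right)} = - 3 \left(16 p M - 19\right) = - 3 \left(16 M p - 19\right) = - 3 \left(-19 + 16 M p\right) = 57 - 48 M p$)
$H = 100$ ($H = \frac{\left(- 4 \left(-5\right)\right)^{2}}{4} = \frac{\left(\left(-1\right) \left(-20\right)\right)^{2}}{4} = \frac{20^{2}}{4} = \frac{1}{4} \cdot 400 = 100$)
$\left(H + U{\left(11,18 \right)}\right) \left(-21\right) = \left(100 + \left(57 - 864 \cdot 11\right)\right) \left(-21\right) = \left(100 + \left(57 - 9504\right)\right) \left(-21\right) = \left(100 - 9447\right) \left(-21\right) = \left(-9347\right) \left(-21\right) = 196287$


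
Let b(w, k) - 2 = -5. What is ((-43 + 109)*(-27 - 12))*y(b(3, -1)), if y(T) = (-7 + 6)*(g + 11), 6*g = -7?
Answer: 25311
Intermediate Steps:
g = -7/6 (g = (⅙)*(-7) = -7/6 ≈ -1.1667)
b(w, k) = -3 (b(w, k) = 2 - 5 = -3)
y(T) = -59/6 (y(T) = (-7 + 6)*(-7/6 + 11) = -1*59/6 = -59/6)
((-43 + 109)*(-27 - 12))*y(b(3, -1)) = ((-43 + 109)*(-27 - 12))*(-59/6) = (66*(-39))*(-59/6) = -2574*(-59/6) = 25311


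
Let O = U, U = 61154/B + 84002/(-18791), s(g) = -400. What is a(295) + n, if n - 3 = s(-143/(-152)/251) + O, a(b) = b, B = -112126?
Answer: -112738919499/1053479833 ≈ -107.02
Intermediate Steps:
U = -5283976533/1053479833 (U = 61154/(-112126) + 84002/(-18791) = 61154*(-1/112126) + 84002*(-1/18791) = -30577/56063 - 84002/18791 = -5283976533/1053479833 ≈ -5.0157)
O = -5283976533/1053479833 ≈ -5.0157
n = -423515470234/1053479833 (n = 3 + (-400 - 5283976533/1053479833) = 3 - 426675909733/1053479833 = -423515470234/1053479833 ≈ -402.02)
a(295) + n = 295 - 423515470234/1053479833 = -112738919499/1053479833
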